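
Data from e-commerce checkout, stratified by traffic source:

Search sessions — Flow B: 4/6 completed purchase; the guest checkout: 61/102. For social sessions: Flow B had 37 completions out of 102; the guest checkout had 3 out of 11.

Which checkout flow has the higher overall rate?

Search: Flow B 4/6 = 66.7%, the guest checkout 61/102 = 59.8% → Flow B
Social: Flow B 37/102 = 36.3%, the guest checkout 3/11 = 27.3% → Flow B
Overall: Flow B 41/108 = 38.0%, the guest checkout 64/113 = 56.6% → the guest checkout
(Flow B wins every traffic group but the guest checkout wins overall — Flow B's sessions skew toward the low-rate social group.)

the guest checkout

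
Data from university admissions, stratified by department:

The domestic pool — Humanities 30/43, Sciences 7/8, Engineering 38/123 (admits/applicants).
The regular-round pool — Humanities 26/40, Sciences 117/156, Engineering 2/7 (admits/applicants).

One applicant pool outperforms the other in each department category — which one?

Humanities: the domestic pool 30/43 = 69.8%, the regular-round pool 26/40 = 65.0% → the domestic pool
Sciences: the domestic pool 7/8 = 87.5%, the regular-round pool 117/156 = 75.0% → the domestic pool
Engineering: the domestic pool 38/123 = 30.9%, the regular-round pool 2/7 = 28.6% → the domestic pool
The domestic pool has the higher rate in all 3 groups.

the domestic pool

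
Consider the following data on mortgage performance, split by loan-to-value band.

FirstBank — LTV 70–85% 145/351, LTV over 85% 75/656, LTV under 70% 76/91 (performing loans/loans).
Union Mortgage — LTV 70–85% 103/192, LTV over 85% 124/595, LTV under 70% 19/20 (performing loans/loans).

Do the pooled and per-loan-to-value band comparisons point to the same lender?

LTV 70–85%: FirstBank 145/351 = 41.3%, Union Mortgage 103/192 = 53.6% → Union Mortgage
LTV over 85%: FirstBank 75/656 = 11.4%, Union Mortgage 124/595 = 20.8% → Union Mortgage
LTV under 70%: FirstBank 76/91 = 83.5%, Union Mortgage 19/20 = 95.0% → Union Mortgage
Overall: FirstBank 296/1098 = 27.0%, Union Mortgage 246/807 = 30.5% → Union Mortgage
Union Mortgage wins overall and in every loan-to-value group — no reversal.

Yes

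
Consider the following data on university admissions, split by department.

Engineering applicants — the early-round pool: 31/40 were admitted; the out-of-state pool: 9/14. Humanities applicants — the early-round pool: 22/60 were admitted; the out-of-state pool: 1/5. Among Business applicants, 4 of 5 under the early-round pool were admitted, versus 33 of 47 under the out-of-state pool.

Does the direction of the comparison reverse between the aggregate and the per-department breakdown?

Yes

Engineering: the early-round pool 31/40 = 77.5%, the out-of-state pool 9/14 = 64.3% → the early-round pool
Humanities: the early-round pool 22/60 = 36.7%, the out-of-state pool 1/5 = 20.0% → the early-round pool
Business: the early-round pool 4/5 = 80.0%, the out-of-state pool 33/47 = 70.2% → the early-round pool
Overall: the early-round pool 57/105 = 54.3%, the out-of-state pool 43/66 = 65.2% → the out-of-state pool
The early-round pool wins each department group but the out-of-state pool wins overall — the comparison reverses. The early-round pool's applicants skew toward Humanities, which has a lower base rate.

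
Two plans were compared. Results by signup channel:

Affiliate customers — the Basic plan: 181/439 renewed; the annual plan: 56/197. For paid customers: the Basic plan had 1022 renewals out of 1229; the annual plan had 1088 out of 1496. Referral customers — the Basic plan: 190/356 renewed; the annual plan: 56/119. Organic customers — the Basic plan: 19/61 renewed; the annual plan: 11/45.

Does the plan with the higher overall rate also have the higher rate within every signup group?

Yes

Affiliate: the Basic plan 181/439 = 41.2%, the annual plan 56/197 = 28.4% → the Basic plan
Paid: the Basic plan 1022/1229 = 83.2%, the annual plan 1088/1496 = 72.7% → the Basic plan
Referral: the Basic plan 190/356 = 53.4%, the annual plan 56/119 = 47.1% → the Basic plan
Organic: the Basic plan 19/61 = 31.1%, the annual plan 11/45 = 24.4% → the Basic plan
Overall: the Basic plan 1412/2085 = 67.7%, the annual plan 1211/1857 = 65.2% → the Basic plan
The Basic plan wins overall and in every signup group — no reversal.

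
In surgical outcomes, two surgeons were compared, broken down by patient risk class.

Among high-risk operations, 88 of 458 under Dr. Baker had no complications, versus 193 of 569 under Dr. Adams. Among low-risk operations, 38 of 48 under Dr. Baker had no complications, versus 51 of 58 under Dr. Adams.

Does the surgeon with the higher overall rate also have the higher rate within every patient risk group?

Yes

High-risk: Dr. Baker 88/458 = 19.2%, Dr. Adams 193/569 = 33.9% → Dr. Adams
Low-risk: Dr. Baker 38/48 = 79.2%, Dr. Adams 51/58 = 87.9% → Dr. Adams
Overall: Dr. Baker 126/506 = 24.9%, Dr. Adams 244/627 = 38.9% → Dr. Adams
Dr. Adams wins overall and in every patient risk group — no reversal.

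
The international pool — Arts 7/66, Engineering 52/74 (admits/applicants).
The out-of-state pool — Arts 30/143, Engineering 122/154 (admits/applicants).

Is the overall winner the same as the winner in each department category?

Yes

Arts: the international pool 7/66 = 10.6%, the out-of-state pool 30/143 = 21.0% → the out-of-state pool
Engineering: the international pool 52/74 = 70.3%, the out-of-state pool 122/154 = 79.2% → the out-of-state pool
Overall: the international pool 59/140 = 42.1%, the out-of-state pool 152/297 = 51.2% → the out-of-state pool
The out-of-state pool wins overall and in every department group — no reversal.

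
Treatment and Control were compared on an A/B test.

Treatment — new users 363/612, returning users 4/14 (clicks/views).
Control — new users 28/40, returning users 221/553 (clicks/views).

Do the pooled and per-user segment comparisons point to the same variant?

No

New users: Treatment 363/612 = 59.3%, Control 28/40 = 70.0% → Control
Returning users: Treatment 4/14 = 28.6%, Control 221/553 = 40.0% → Control
Overall: Treatment 367/626 = 58.6%, Control 249/593 = 42.0% → Treatment
Control wins each user group but Treatment wins overall — the comparison reverses. Control's views skew toward returning users, which has a lower base rate.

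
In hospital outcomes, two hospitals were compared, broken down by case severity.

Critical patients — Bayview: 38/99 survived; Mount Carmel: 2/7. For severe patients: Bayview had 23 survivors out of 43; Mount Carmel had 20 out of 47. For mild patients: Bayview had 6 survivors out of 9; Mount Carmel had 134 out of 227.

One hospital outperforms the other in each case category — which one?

Critical: Bayview 38/99 = 38.4%, Mount Carmel 2/7 = 28.6% → Bayview
Severe: Bayview 23/43 = 53.5%, Mount Carmel 20/47 = 42.6% → Bayview
Mild: Bayview 6/9 = 66.7%, Mount Carmel 134/227 = 59.0% → Bayview
Bayview has the higher rate in all 3 groups.

Bayview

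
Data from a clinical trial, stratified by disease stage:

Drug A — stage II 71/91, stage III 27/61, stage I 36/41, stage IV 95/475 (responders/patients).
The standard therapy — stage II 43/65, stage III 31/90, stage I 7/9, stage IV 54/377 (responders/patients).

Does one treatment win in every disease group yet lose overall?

Stage II: Drug A 71/91 = 78.0%, the standard therapy 43/65 = 66.2% → Drug A
Stage III: Drug A 27/61 = 44.3%, the standard therapy 31/90 = 34.4% → Drug A
Stage I: Drug A 36/41 = 87.8%, the standard therapy 7/9 = 77.8% → Drug A
Stage IV: Drug A 95/475 = 20.0%, the standard therapy 54/377 = 14.3% → Drug A
Overall: Drug A 229/668 = 34.3%, the standard therapy 135/541 = 25.0% → Drug A
Drug A wins overall and in every disease group — no reversal.

No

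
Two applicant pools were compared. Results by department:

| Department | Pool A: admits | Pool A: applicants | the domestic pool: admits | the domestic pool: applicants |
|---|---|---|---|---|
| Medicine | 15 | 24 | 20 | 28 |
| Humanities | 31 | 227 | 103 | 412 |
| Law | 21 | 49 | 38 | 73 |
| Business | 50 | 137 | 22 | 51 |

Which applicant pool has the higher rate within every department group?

the domestic pool

Medicine: Pool A 15/24 = 62.5%, the domestic pool 20/28 = 71.4% → the domestic pool
Humanities: Pool A 31/227 = 13.7%, the domestic pool 103/412 = 25.0% → the domestic pool
Law: Pool A 21/49 = 42.9%, the domestic pool 38/73 = 52.1% → the domestic pool
Business: Pool A 50/137 = 36.5%, the domestic pool 22/51 = 43.1% → the domestic pool
The domestic pool has the higher rate in all 4 groups.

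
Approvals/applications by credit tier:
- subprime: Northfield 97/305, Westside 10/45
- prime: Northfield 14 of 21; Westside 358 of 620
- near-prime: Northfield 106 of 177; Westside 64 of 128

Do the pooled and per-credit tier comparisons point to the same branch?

Subprime: Northfield 97/305 = 31.8%, Westside 10/45 = 22.2% → Northfield
Prime: Northfield 14/21 = 66.7%, Westside 358/620 = 57.7% → Northfield
Near-prime: Northfield 106/177 = 59.9%, Westside 64/128 = 50.0% → Northfield
Overall: Northfield 217/503 = 43.1%, Westside 432/793 = 54.5% → Westside
Northfield wins each credit group but Westside wins overall — the comparison reverses. Northfield's applications skew toward subprime, which has a lower base rate.

No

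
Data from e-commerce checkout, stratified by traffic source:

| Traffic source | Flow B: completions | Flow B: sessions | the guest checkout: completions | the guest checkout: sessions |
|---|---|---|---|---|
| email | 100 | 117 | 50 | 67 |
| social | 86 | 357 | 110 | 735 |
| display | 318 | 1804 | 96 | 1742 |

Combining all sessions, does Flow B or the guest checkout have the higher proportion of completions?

Email: Flow B 100/117 = 85.5%, the guest checkout 50/67 = 74.6% → Flow B
Social: Flow B 86/357 = 24.1%, the guest checkout 110/735 = 15.0% → Flow B
Display: Flow B 318/1804 = 17.6%, the guest checkout 96/1742 = 5.5% → Flow B
Overall: Flow B 504/2278 = 22.1%, the guest checkout 256/2544 = 10.1% → Flow B

Flow B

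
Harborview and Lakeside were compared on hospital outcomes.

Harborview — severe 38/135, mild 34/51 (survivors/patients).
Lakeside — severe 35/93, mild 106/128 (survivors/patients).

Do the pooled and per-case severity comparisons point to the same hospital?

Yes

Severe: Harborview 38/135 = 28.1%, Lakeside 35/93 = 37.6% → Lakeside
Mild: Harborview 34/51 = 66.7%, Lakeside 106/128 = 82.8% → Lakeside
Overall: Harborview 72/186 = 38.7%, Lakeside 141/221 = 63.8% → Lakeside
Lakeside wins overall and in every case group — no reversal.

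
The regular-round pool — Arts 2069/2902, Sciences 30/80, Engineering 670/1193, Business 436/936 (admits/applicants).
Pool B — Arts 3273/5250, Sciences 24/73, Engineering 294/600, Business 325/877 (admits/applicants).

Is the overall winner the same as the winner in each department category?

Yes

Arts: the regular-round pool 2069/2902 = 71.3%, Pool B 3273/5250 = 62.3% → the regular-round pool
Sciences: the regular-round pool 30/80 = 37.5%, Pool B 24/73 = 32.9% → the regular-round pool
Engineering: the regular-round pool 670/1193 = 56.2%, Pool B 294/600 = 49.0% → the regular-round pool
Business: the regular-round pool 436/936 = 46.6%, Pool B 325/877 = 37.1% → the regular-round pool
Overall: the regular-round pool 3205/5111 = 62.7%, Pool B 3916/6800 = 57.6% → the regular-round pool
The regular-round pool wins overall and in every department group — no reversal.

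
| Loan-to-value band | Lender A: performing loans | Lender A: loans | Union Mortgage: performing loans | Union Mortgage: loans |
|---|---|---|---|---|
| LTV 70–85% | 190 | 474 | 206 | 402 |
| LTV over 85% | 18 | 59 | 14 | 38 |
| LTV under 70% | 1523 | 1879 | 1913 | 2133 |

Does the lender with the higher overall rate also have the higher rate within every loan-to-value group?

Yes

LTV 70–85%: Lender A 190/474 = 40.1%, Union Mortgage 206/402 = 51.2% → Union Mortgage
LTV over 85%: Lender A 18/59 = 30.5%, Union Mortgage 14/38 = 36.8% → Union Mortgage
LTV under 70%: Lender A 1523/1879 = 81.1%, Union Mortgage 1913/2133 = 89.7% → Union Mortgage
Overall: Lender A 1731/2412 = 71.8%, Union Mortgage 2133/2573 = 82.9% → Union Mortgage
Union Mortgage wins overall and in every loan-to-value group — no reversal.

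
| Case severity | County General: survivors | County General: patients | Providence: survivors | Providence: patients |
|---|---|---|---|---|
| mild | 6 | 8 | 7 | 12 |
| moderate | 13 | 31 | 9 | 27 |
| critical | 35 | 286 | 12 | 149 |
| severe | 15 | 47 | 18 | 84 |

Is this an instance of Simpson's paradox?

No

Mild: County General 6/8 = 75.0%, Providence 7/12 = 58.3% → County General
Moderate: County General 13/31 = 41.9%, Providence 9/27 = 33.3% → County General
Critical: County General 35/286 = 12.2%, Providence 12/149 = 8.1% → County General
Severe: County General 15/47 = 31.9%, Providence 18/84 = 21.4% → County General
Overall: County General 69/372 = 18.5%, Providence 46/272 = 16.9% → County General
County General wins overall and in every case group — no reversal.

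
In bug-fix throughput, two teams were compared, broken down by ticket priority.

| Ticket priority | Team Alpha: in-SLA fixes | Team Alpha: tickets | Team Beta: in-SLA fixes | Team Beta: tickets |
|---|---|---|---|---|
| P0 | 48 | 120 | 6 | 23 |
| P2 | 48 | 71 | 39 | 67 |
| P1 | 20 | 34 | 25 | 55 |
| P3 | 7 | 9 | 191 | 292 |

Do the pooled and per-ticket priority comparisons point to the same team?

P0: Team Alpha 48/120 = 40.0%, Team Beta 6/23 = 26.1% → Team Alpha
P2: Team Alpha 48/71 = 67.6%, Team Beta 39/67 = 58.2% → Team Alpha
P1: Team Alpha 20/34 = 58.8%, Team Beta 25/55 = 45.5% → Team Alpha
P3: Team Alpha 7/9 = 77.8%, Team Beta 191/292 = 65.4% → Team Alpha
Overall: Team Alpha 123/234 = 52.6%, Team Beta 261/437 = 59.7% → Team Beta
Team Alpha wins each ticket group but Team Beta wins overall — the comparison reverses. Team Alpha's tickets skew toward P0, which has a lower base rate.

No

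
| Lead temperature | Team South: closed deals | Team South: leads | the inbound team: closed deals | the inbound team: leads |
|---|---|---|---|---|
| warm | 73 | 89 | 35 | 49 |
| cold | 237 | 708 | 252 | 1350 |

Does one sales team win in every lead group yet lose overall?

Warm: Team South 73/89 = 82.0%, the inbound team 35/49 = 71.4% → Team South
Cold: Team South 237/708 = 33.5%, the inbound team 252/1350 = 18.7% → Team South
Overall: Team South 310/797 = 38.9%, the inbound team 287/1399 = 20.5% → Team South
Team South wins overall and in every lead group — no reversal.

No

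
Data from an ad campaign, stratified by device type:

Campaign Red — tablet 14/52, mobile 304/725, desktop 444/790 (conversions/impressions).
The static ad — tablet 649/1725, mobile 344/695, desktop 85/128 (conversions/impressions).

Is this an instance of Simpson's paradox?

Yes

Tablet: Campaign Red 14/52 = 26.9%, the static ad 649/1725 = 37.6% → the static ad
Mobile: Campaign Red 304/725 = 41.9%, the static ad 344/695 = 49.5% → the static ad
Desktop: Campaign Red 444/790 = 56.2%, the static ad 85/128 = 66.4% → the static ad
Overall: Campaign Red 762/1567 = 48.6%, the static ad 1078/2548 = 42.3% → Campaign Red
The static ad wins each device group but Campaign Red wins overall — the comparison reverses. The static ad's impressions skew toward tablet, which has a lower base rate.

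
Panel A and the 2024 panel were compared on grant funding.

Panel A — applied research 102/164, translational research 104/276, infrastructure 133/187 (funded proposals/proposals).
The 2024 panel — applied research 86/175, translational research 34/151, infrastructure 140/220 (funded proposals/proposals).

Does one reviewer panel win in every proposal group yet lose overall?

No

Applied research: Panel A 102/164 = 62.2%, the 2024 panel 86/175 = 49.1% → Panel A
Translational research: Panel A 104/276 = 37.7%, the 2024 panel 34/151 = 22.5% → Panel A
Infrastructure: Panel A 133/187 = 71.1%, the 2024 panel 140/220 = 63.6% → Panel A
Overall: Panel A 339/627 = 54.1%, the 2024 panel 260/546 = 47.6% → Panel A
Panel A wins overall and in every proposal group — no reversal.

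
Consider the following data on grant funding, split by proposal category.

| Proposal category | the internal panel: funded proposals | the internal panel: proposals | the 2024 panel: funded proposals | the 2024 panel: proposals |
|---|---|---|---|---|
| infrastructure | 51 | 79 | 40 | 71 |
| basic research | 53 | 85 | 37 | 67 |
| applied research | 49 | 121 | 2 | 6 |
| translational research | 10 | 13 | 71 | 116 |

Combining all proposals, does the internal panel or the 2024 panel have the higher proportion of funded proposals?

Infrastructure: the internal panel 51/79 = 64.6%, the 2024 panel 40/71 = 56.3% → the internal panel
Basic research: the internal panel 53/85 = 62.4%, the 2024 panel 37/67 = 55.2% → the internal panel
Applied research: the internal panel 49/121 = 40.5%, the 2024 panel 2/6 = 33.3% → the internal panel
Translational research: the internal panel 10/13 = 76.9%, the 2024 panel 71/116 = 61.2% → the internal panel
Overall: the internal panel 163/298 = 54.7%, the 2024 panel 150/260 = 57.7% → the 2024 panel
(The internal panel wins every proposal group but the 2024 panel wins overall — the internal panel's proposals skew toward the low-rate applied research group.)

the 2024 panel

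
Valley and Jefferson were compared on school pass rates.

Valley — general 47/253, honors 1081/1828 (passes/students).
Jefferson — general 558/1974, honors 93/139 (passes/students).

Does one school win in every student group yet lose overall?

Yes

General: Valley 47/253 = 18.6%, Jefferson 558/1974 = 28.3% → Jefferson
Honors: Valley 1081/1828 = 59.1%, Jefferson 93/139 = 66.9% → Jefferson
Overall: Valley 1128/2081 = 54.2%, Jefferson 651/2113 = 30.8% → Valley
Jefferson wins each student group but Valley wins overall — the comparison reverses. Jefferson's students skew toward general, which has a lower base rate.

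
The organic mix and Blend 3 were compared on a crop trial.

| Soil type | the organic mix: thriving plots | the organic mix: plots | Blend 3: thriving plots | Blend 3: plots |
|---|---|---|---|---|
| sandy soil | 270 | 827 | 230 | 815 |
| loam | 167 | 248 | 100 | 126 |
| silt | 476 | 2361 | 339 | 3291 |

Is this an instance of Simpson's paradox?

Sandy soil: the organic mix 270/827 = 32.6%, Blend 3 230/815 = 28.2% → the organic mix
Loam: the organic mix 167/248 = 67.3%, Blend 3 100/126 = 79.4% → Blend 3
Silt: the organic mix 476/2361 = 20.2%, Blend 3 339/3291 = 10.3% → the organic mix
Overall: the organic mix 913/3436 = 26.6%, Blend 3 669/4232 = 15.8% → the organic mix
Neither sweeps: the organic mix wins 2 of 3 groups, Blend 3 wins 1. The organic mix wins overall but not every group — no Simpson reversal.

No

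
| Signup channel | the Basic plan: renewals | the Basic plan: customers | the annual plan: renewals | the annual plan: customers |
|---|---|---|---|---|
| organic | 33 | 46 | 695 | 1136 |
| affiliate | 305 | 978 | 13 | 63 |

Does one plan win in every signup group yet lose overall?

Organic: the Basic plan 33/46 = 71.7%, the annual plan 695/1136 = 61.2% → the Basic plan
Affiliate: the Basic plan 305/978 = 31.2%, the annual plan 13/63 = 20.6% → the Basic plan
Overall: the Basic plan 338/1024 = 33.0%, the annual plan 708/1199 = 59.0% → the annual plan
The Basic plan wins each signup group but the annual plan wins overall — the comparison reverses. The Basic plan's customers skew toward affiliate, which has a lower base rate.

Yes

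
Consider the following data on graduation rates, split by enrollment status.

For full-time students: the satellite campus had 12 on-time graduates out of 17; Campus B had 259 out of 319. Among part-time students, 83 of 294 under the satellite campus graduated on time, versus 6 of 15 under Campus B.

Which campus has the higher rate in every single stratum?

Campus B

Full-time: the satellite campus 12/17 = 70.6%, Campus B 259/319 = 81.2% → Campus B
Part-time: the satellite campus 83/294 = 28.2%, Campus B 6/15 = 40.0% → Campus B
Campus B has the higher rate in both groups.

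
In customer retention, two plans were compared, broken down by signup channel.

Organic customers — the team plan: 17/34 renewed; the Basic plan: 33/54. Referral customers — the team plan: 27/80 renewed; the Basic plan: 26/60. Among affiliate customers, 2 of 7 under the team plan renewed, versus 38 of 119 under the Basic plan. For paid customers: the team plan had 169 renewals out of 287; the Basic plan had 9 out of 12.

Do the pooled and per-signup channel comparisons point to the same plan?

No

Organic: the team plan 17/34 = 50.0%, the Basic plan 33/54 = 61.1% → the Basic plan
Referral: the team plan 27/80 = 33.8%, the Basic plan 26/60 = 43.3% → the Basic plan
Affiliate: the team plan 2/7 = 28.6%, the Basic plan 38/119 = 31.9% → the Basic plan
Paid: the team plan 169/287 = 58.9%, the Basic plan 9/12 = 75.0% → the Basic plan
Overall: the team plan 215/408 = 52.7%, the Basic plan 106/245 = 43.3% → the team plan
The Basic plan wins each signup group but the team plan wins overall — the comparison reverses. The Basic plan's customers skew toward affiliate, which has a lower base rate.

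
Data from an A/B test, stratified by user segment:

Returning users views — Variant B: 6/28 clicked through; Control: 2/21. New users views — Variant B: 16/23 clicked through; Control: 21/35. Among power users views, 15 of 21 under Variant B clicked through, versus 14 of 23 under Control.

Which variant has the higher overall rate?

Returning users: Variant B 6/28 = 21.4%, Control 2/21 = 9.5% → Variant B
New users: Variant B 16/23 = 69.6%, Control 21/35 = 60.0% → Variant B
Power users: Variant B 15/21 = 71.4%, Control 14/23 = 60.9% → Variant B
Overall: Variant B 37/72 = 51.4%, Control 37/79 = 46.8% → Variant B

Variant B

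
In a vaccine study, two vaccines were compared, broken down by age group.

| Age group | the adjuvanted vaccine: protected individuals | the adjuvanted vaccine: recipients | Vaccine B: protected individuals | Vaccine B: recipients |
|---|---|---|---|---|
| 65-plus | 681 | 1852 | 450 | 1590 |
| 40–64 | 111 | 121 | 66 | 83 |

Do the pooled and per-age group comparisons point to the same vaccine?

65-plus: the adjuvanted vaccine 681/1852 = 36.8%, Vaccine B 450/1590 = 28.3% → the adjuvanted vaccine
40–64: the adjuvanted vaccine 111/121 = 91.7%, Vaccine B 66/83 = 79.5% → the adjuvanted vaccine
Overall: the adjuvanted vaccine 792/1973 = 40.1%, Vaccine B 516/1673 = 30.8% → the adjuvanted vaccine
The adjuvanted vaccine wins overall and in every age group — no reversal.

Yes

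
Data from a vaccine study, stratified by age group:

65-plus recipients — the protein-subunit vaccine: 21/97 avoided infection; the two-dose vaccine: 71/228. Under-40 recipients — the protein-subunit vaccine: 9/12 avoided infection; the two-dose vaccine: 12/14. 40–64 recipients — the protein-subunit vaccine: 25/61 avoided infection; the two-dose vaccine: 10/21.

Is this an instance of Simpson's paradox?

No

65-plus: the protein-subunit vaccine 21/97 = 21.6%, the two-dose vaccine 71/228 = 31.1% → the two-dose vaccine
Under-40: the protein-subunit vaccine 9/12 = 75.0%, the two-dose vaccine 12/14 = 85.7% → the two-dose vaccine
40–64: the protein-subunit vaccine 25/61 = 41.0%, the two-dose vaccine 10/21 = 47.6% → the two-dose vaccine
Overall: the protein-subunit vaccine 55/170 = 32.4%, the two-dose vaccine 93/263 = 35.4% → the two-dose vaccine
The two-dose vaccine wins overall and in every age group — no reversal.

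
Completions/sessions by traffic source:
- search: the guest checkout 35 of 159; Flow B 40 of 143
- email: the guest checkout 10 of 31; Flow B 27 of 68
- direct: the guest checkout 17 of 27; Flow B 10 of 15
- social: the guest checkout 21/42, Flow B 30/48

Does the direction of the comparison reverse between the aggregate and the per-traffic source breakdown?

No

Search: the guest checkout 35/159 = 22.0%, Flow B 40/143 = 28.0% → Flow B
Email: the guest checkout 10/31 = 32.3%, Flow B 27/68 = 39.7% → Flow B
Direct: the guest checkout 17/27 = 63.0%, Flow B 10/15 = 66.7% → Flow B
Social: the guest checkout 21/42 = 50.0%, Flow B 30/48 = 62.5% → Flow B
Overall: the guest checkout 83/259 = 32.0%, Flow B 107/274 = 39.1% → Flow B
Flow B wins overall and in every traffic group — no reversal.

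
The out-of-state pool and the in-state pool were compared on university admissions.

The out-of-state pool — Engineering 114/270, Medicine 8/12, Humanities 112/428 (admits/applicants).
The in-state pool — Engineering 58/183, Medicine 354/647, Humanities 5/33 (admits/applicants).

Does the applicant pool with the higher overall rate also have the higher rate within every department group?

No

Engineering: the out-of-state pool 114/270 = 42.2%, the in-state pool 58/183 = 31.7% → the out-of-state pool
Medicine: the out-of-state pool 8/12 = 66.7%, the in-state pool 354/647 = 54.7% → the out-of-state pool
Humanities: the out-of-state pool 112/428 = 26.2%, the in-state pool 5/33 = 15.2% → the out-of-state pool
Overall: the out-of-state pool 234/710 = 33.0%, the in-state pool 417/863 = 48.3% → the in-state pool
The out-of-state pool wins each department group but the in-state pool wins overall — the comparison reverses. The out-of-state pool's applicants skew toward Humanities, which has a lower base rate.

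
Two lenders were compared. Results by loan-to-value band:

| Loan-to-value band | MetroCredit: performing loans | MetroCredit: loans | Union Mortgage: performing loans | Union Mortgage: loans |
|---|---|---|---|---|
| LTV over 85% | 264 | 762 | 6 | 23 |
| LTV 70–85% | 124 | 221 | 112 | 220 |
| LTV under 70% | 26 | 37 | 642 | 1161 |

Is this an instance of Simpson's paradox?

LTV over 85%: MetroCredit 264/762 = 34.6%, Union Mortgage 6/23 = 26.1% → MetroCredit
LTV 70–85%: MetroCredit 124/221 = 56.1%, Union Mortgage 112/220 = 50.9% → MetroCredit
LTV under 70%: MetroCredit 26/37 = 70.3%, Union Mortgage 642/1161 = 55.3% → MetroCredit
Overall: MetroCredit 414/1020 = 40.6%, Union Mortgage 760/1404 = 54.1% → Union Mortgage
MetroCredit wins each loan-to-value group but Union Mortgage wins overall — the comparison reverses. MetroCredit's loans skew toward LTV over 85%, which has a lower base rate.

Yes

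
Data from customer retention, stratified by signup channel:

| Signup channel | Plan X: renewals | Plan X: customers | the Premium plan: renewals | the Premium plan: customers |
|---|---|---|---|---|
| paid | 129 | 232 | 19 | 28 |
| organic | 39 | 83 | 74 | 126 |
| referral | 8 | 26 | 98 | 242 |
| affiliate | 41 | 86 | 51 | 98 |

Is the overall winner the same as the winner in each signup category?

No

Paid: Plan X 129/232 = 55.6%, the Premium plan 19/28 = 67.9% → the Premium plan
Organic: Plan X 39/83 = 47.0%, the Premium plan 74/126 = 58.7% → the Premium plan
Referral: Plan X 8/26 = 30.8%, the Premium plan 98/242 = 40.5% → the Premium plan
Affiliate: Plan X 41/86 = 47.7%, the Premium plan 51/98 = 52.0% → the Premium plan
Overall: Plan X 217/427 = 50.8%, the Premium plan 242/494 = 49.0% → Plan X
The Premium plan wins each signup group but Plan X wins overall — the comparison reverses. The Premium plan's customers skew toward referral, which has a lower base rate.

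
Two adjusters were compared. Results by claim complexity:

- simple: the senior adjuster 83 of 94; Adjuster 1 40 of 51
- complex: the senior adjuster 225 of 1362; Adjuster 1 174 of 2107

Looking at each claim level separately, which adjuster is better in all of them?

Simple: the senior adjuster 83/94 = 88.3%, Adjuster 1 40/51 = 78.4% → the senior adjuster
Complex: the senior adjuster 225/1362 = 16.5%, Adjuster 1 174/2107 = 8.3% → the senior adjuster
The senior adjuster has the higher rate in both groups.

the senior adjuster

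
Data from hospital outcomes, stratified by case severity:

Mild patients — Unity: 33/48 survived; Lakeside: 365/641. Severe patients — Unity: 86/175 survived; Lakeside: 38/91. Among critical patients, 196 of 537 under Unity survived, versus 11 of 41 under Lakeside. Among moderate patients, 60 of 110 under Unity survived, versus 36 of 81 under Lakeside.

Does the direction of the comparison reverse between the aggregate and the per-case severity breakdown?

Yes

Mild: Unity 33/48 = 68.8%, Lakeside 365/641 = 56.9% → Unity
Severe: Unity 86/175 = 49.1%, Lakeside 38/91 = 41.8% → Unity
Critical: Unity 196/537 = 36.5%, Lakeside 11/41 = 26.8% → Unity
Moderate: Unity 60/110 = 54.5%, Lakeside 36/81 = 44.4% → Unity
Overall: Unity 375/870 = 43.1%, Lakeside 450/854 = 52.7% → Lakeside
Unity wins each case group but Lakeside wins overall — the comparison reverses. Unity's patients skew toward critical, which has a lower base rate.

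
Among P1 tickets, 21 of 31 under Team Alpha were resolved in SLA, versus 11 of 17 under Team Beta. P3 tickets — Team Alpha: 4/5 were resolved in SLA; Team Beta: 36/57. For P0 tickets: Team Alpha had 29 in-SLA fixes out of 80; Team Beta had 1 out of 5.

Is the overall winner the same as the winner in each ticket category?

P1: Team Alpha 21/31 = 67.7%, Team Beta 11/17 = 64.7% → Team Alpha
P3: Team Alpha 4/5 = 80.0%, Team Beta 36/57 = 63.2% → Team Alpha
P0: Team Alpha 29/80 = 36.2%, Team Beta 1/5 = 20.0% → Team Alpha
Overall: Team Alpha 54/116 = 46.6%, Team Beta 48/79 = 60.8% → Team Beta
Team Alpha wins each ticket group but Team Beta wins overall — the comparison reverses. Team Alpha's tickets skew toward P0, which has a lower base rate.

No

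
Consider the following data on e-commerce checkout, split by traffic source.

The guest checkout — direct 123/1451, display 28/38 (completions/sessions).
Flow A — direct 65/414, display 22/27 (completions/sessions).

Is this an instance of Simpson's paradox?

No

Direct: the guest checkout 123/1451 = 8.5%, Flow A 65/414 = 15.7% → Flow A
Display: the guest checkout 28/38 = 73.7%, Flow A 22/27 = 81.5% → Flow A
Overall: the guest checkout 151/1489 = 10.1%, Flow A 87/441 = 19.7% → Flow A
Flow A wins overall and in every traffic group — no reversal.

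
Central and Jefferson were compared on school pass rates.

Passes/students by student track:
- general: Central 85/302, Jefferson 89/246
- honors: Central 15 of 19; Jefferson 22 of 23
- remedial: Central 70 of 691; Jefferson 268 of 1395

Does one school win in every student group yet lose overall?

No

General: Central 85/302 = 28.1%, Jefferson 89/246 = 36.2% → Jefferson
Honors: Central 15/19 = 78.9%, Jefferson 22/23 = 95.7% → Jefferson
Remedial: Central 70/691 = 10.1%, Jefferson 268/1395 = 19.2% → Jefferson
Overall: Central 170/1012 = 16.8%, Jefferson 379/1664 = 22.8% → Jefferson
Jefferson wins overall and in every student group — no reversal.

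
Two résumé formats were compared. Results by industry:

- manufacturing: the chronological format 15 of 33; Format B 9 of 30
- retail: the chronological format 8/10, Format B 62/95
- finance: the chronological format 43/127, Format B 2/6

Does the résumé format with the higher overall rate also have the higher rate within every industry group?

Manufacturing: the chronological format 15/33 = 45.5%, Format B 9/30 = 30.0% → the chronological format
Retail: the chronological format 8/10 = 80.0%, Format B 62/95 = 65.3% → the chronological format
Finance: the chronological format 43/127 = 33.9%, Format B 2/6 = 33.3% → the chronological format
Overall: the chronological format 66/170 = 38.8%, Format B 73/131 = 55.7% → Format B
The chronological format wins each industry group but Format B wins overall — the comparison reverses. The chronological format's applications skew toward finance, which has a lower base rate.

No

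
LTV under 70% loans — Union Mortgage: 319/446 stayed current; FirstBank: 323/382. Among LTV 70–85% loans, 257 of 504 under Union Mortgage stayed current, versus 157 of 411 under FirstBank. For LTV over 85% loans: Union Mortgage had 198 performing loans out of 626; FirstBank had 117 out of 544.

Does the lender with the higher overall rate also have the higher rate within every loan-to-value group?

LTV under 70%: Union Mortgage 319/446 = 71.5%, FirstBank 323/382 = 84.6% → FirstBank
LTV 70–85%: Union Mortgage 257/504 = 51.0%, FirstBank 157/411 = 38.2% → Union Mortgage
LTV over 85%: Union Mortgage 198/626 = 31.6%, FirstBank 117/544 = 21.5% → Union Mortgage
Overall: Union Mortgage 774/1576 = 49.1%, FirstBank 597/1337 = 44.7% → Union Mortgage
Neither sweeps: Union Mortgage wins 2 of 3 groups, FirstBank wins 1. Union Mortgage wins overall but not every group — no Simpson reversal.

No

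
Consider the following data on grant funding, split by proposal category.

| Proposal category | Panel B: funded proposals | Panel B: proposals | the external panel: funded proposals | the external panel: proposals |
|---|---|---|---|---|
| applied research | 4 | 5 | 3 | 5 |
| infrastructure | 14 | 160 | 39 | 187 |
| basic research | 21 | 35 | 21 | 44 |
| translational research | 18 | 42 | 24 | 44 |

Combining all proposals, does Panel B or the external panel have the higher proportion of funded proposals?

the external panel

Applied research: Panel B 4/5 = 80.0%, the external panel 3/5 = 60.0% → Panel B
Infrastructure: Panel B 14/160 = 8.8%, the external panel 39/187 = 20.9% → the external panel
Basic research: Panel B 21/35 = 60.0%, the external panel 21/44 = 47.7% → Panel B
Translational research: Panel B 18/42 = 42.9%, the external panel 24/44 = 54.5% → the external panel
Overall: Panel B 57/242 = 23.6%, the external panel 87/280 = 31.1% → the external panel
(Neither sweeps every proposal group, but the external panel has the higher pooled rate.)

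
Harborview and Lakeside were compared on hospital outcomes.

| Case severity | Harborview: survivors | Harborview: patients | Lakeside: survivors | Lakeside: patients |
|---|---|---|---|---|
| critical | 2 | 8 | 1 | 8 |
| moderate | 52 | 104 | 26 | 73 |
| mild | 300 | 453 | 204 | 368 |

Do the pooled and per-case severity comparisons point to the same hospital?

Critical: Harborview 2/8 = 25.0%, Lakeside 1/8 = 12.5% → Harborview
Moderate: Harborview 52/104 = 50.0%, Lakeside 26/73 = 35.6% → Harborview
Mild: Harborview 300/453 = 66.2%, Lakeside 204/368 = 55.4% → Harborview
Overall: Harborview 354/565 = 62.7%, Lakeside 231/449 = 51.4% → Harborview
Harborview wins overall and in every case group — no reversal.

Yes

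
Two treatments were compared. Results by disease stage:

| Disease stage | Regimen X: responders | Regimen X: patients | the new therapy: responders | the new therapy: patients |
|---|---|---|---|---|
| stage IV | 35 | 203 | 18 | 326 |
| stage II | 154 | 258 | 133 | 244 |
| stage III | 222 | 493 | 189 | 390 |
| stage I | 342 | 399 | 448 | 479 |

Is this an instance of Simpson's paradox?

Stage IV: Regimen X 35/203 = 17.2%, the new therapy 18/326 = 5.5% → Regimen X
Stage II: Regimen X 154/258 = 59.7%, the new therapy 133/244 = 54.5% → Regimen X
Stage III: Regimen X 222/493 = 45.0%, the new therapy 189/390 = 48.5% → the new therapy
Stage I: Regimen X 342/399 = 85.7%, the new therapy 448/479 = 93.5% → the new therapy
Overall: Regimen X 753/1353 = 55.7%, the new therapy 788/1439 = 54.8% → Regimen X
Neither sweeps: Regimen X wins 2 of 4 groups, the new therapy wins 2. Regimen X wins overall but not every group — no Simpson reversal.

No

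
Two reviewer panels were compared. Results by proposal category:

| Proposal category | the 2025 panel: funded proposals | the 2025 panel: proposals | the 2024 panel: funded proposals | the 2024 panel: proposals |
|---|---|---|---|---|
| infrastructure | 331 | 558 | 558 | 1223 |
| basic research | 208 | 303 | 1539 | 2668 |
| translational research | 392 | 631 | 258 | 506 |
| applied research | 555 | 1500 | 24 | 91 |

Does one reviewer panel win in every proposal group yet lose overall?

Infrastructure: the 2025 panel 331/558 = 59.3%, the 2024 panel 558/1223 = 45.6% → the 2025 panel
Basic research: the 2025 panel 208/303 = 68.6%, the 2024 panel 1539/2668 = 57.7% → the 2025 panel
Translational research: the 2025 panel 392/631 = 62.1%, the 2024 panel 258/506 = 51.0% → the 2025 panel
Applied research: the 2025 panel 555/1500 = 37.0%, the 2024 panel 24/91 = 26.4% → the 2025 panel
Overall: the 2025 panel 1486/2992 = 49.7%, the 2024 panel 2379/4488 = 53.0% → the 2024 panel
The 2025 panel wins each proposal group but the 2024 panel wins overall — the comparison reverses. The 2025 panel's proposals skew toward applied research, which has a lower base rate.

Yes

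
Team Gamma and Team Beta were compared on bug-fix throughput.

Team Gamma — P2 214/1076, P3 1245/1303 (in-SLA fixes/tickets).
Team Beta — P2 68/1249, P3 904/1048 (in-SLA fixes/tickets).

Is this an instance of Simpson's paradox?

No

P2: Team Gamma 214/1076 = 19.9%, Team Beta 68/1249 = 5.4% → Team Gamma
P3: Team Gamma 1245/1303 = 95.5%, Team Beta 904/1048 = 86.3% → Team Gamma
Overall: Team Gamma 1459/2379 = 61.3%, Team Beta 972/2297 = 42.3% → Team Gamma
Team Gamma wins overall and in every ticket group — no reversal.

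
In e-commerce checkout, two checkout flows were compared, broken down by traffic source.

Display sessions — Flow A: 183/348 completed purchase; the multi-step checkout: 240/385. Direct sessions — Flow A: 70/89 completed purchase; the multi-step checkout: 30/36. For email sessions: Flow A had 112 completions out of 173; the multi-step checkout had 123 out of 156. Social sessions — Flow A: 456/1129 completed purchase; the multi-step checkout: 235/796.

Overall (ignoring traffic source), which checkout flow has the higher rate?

Flow A

Display: Flow A 183/348 = 52.6%, the multi-step checkout 240/385 = 62.3% → the multi-step checkout
Direct: Flow A 70/89 = 78.7%, the multi-step checkout 30/36 = 83.3% → the multi-step checkout
Email: Flow A 112/173 = 64.7%, the multi-step checkout 123/156 = 78.8% → the multi-step checkout
Social: Flow A 456/1129 = 40.4%, the multi-step checkout 235/796 = 29.5% → Flow A
Overall: Flow A 821/1739 = 47.2%, the multi-step checkout 628/1373 = 45.7% → Flow A
(Neither sweeps every traffic group, but Flow A has the higher pooled rate.)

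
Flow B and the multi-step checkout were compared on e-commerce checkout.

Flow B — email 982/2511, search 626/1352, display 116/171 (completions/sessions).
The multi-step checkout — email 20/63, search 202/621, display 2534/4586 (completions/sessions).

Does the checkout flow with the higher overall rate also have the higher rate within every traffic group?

Email: Flow B 982/2511 = 39.1%, the multi-step checkout 20/63 = 31.7% → Flow B
Search: Flow B 626/1352 = 46.3%, the multi-step checkout 202/621 = 32.5% → Flow B
Display: Flow B 116/171 = 67.8%, the multi-step checkout 2534/4586 = 55.3% → Flow B
Overall: Flow B 1724/4034 = 42.7%, the multi-step checkout 2756/5270 = 52.3% → the multi-step checkout
Flow B wins each traffic group but the multi-step checkout wins overall — the comparison reverses. Flow B's sessions skew toward email, which has a lower base rate.

No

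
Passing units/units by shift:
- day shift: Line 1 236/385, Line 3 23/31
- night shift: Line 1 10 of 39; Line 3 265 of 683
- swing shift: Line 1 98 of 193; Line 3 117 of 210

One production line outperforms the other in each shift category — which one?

Day shift: Line 1 236/385 = 61.3%, Line 3 23/31 = 74.2% → Line 3
Night shift: Line 1 10/39 = 25.6%, Line 3 265/683 = 38.8% → Line 3
Swing shift: Line 1 98/193 = 50.8%, Line 3 117/210 = 55.7% → Line 3
Line 3 has the higher rate in all 3 groups.

Line 3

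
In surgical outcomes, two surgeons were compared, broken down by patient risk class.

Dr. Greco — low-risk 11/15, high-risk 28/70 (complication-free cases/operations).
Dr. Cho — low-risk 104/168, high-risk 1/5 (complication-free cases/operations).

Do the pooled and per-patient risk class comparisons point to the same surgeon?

No

Low-risk: Dr. Greco 11/15 = 73.3%, Dr. Cho 104/168 = 61.9% → Dr. Greco
High-risk: Dr. Greco 28/70 = 40.0%, Dr. Cho 1/5 = 20.0% → Dr. Greco
Overall: Dr. Greco 39/85 = 45.9%, Dr. Cho 105/173 = 60.7% → Dr. Cho
Dr. Greco wins each patient risk group but Dr. Cho wins overall — the comparison reverses. Dr. Greco's operations skew toward high-risk, which has a lower base rate.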